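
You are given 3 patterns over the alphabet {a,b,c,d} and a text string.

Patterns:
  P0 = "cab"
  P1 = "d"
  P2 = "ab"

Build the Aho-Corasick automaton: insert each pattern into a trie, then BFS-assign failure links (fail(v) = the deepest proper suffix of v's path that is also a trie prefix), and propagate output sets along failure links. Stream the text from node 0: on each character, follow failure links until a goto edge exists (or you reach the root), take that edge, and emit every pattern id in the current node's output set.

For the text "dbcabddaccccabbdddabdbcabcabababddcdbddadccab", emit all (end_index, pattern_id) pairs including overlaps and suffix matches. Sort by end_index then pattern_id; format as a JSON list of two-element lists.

Build:
Trie nodes:
  n0 'ε': a→5 c→1 d→4
  n1 'c': a→2
  n2 'ca': b→3
  n3 'cab': ·  ←P0
  n4 'd': ·  ←P1
  n5 'a': b→6
  n6 'ab': ·  ←P2

Failure links (BFS by depth):
  n1('c'): parent n0 fail=0; on 'c' 0 → fail=0;  out ∅∪∅=∅
  n4('d'): parent n0 fail=0; on 'd' 0 → fail=0;  out {1}∪∅={1}
  n5('a'): parent n0 fail=0; on 'a' 0 → fail=0;  out ∅∪∅=∅
  n2('ca'): parent n1 fail=0; on 'a' 0 → fail=5;  out ∅∪∅=∅
  n6('ab'): parent n5 fail=0; on 'b' 0 → fail=0;  out {2}∪∅={2}
  n3('cab'): parent n2 fail=5; on 'b' 5 → fail=6;  out {0}∪{2}={0,2}

Scan:
pos 0 'd': at 4  ** P1@[0:0]
pos 1 'b': at 0 ·f
pos 2 'c': at 1
pos 3 'a': at 2
pos 4 'b': at 3  ** P0@[2:4],P2@[3:4]
pos 5 'd': at 4 ·f  ** P1@[5:5]
pos 6 'd': at 4 ·f  ** P1@[6:6]
pos 7 'a': at 5 ·f
pos 8 'c': at 1 ·f
pos 9 'c': at 1 ·f
pos 10 'c': at 1 ·f
pos 11 'c': at 1 ·f
pos 12 'a': at 2
pos 13 'b': at 3  ** P0@[11:13],P2@[12:13]
pos 14 'b': at 0 ·f
pos 15 'd': at 4  ** P1@[15:15]
pos 16 'd': at 4 ·f  ** P1@[16:16]
pos 17 'd': at 4 ·f  ** P1@[17:17]
pos 18 'a': at 5 ·f
pos 19 'b': at 6  ** P2@[18:19]
pos 20 'd': at 4 ·f  ** P1@[20:20]
pos 21 'b': at 0 ·f
pos 22 'c': at 1
pos 23 'a': at 2
pos 24 'b': at 3  ** P0@[22:24],P2@[23:24]
pos 25 'c': at 1 ·f
pos 26 'a': at 2
pos 27 'b': at 3  ** P0@[25:27],P2@[26:27]
pos 28 'a': at 5 ·f
pos 29 'b': at 6  ** P2@[28:29]
pos 30 'a': at 5 ·f
pos 31 'b': at 6  ** P2@[30:31]
pos 32 'd': at 4 ·f  ** P1@[32:32]
pos 33 'd': at 4 ·f  ** P1@[33:33]
pos 34 'c': at 1 ·f
pos 35 'd': at 4 ·f  ** P1@[35:35]
pos 36 'b': at 0 ·f
pos 37 'd': at 4  ** P1@[37:37]
pos 38 'd': at 4 ·f  ** P1@[38:38]
pos 39 'a': at 5 ·f
pos 40 'd': at 4 ·f  ** P1@[40:40]
pos 41 'c': at 1 ·f
pos 42 'c': at 1 ·f
pos 43 'a': at 2
pos 44 'b': at 3  ** P0@[42:44],P2@[43:44]

All matches (sorted): [[0,1],[4,0],[4,2],[5,1],[6,1],[13,0],[13,2],[15,1],[16,1],[17,1],[19,2],[20,1],[24,0],[24,2],[27,0],[27,2],[29,2],[31,2],[32,1],[33,1],[35,1],[37,1],[38,1],[40,1],[44,0],[44,2]]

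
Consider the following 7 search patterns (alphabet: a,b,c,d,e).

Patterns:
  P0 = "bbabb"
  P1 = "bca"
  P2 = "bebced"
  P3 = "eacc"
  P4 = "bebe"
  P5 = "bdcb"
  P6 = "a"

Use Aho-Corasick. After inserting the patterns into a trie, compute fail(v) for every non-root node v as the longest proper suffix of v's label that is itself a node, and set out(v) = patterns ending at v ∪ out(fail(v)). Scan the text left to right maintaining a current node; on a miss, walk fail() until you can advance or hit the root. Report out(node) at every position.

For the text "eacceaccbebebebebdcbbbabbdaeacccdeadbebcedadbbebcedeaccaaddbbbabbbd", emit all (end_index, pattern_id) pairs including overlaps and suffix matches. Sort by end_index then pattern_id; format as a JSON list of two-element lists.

Construct AC machine:
Trie nodes:
  n0 'ε': a→21 b→1 e→13
  n1 'b': b→2 c→6 d→18 e→8
  n2 'bb': a→3
  n3 'bba': b→4
  n4 'bbab': b→5
  n5 'bbabb': ·  [P0 ends]
  n6 'bc': a→7
  n7 'bca': ·  [P1 ends]
  n8 'be': b→9
  n9 'beb': c→10 e→17
  n10 'bebc': e→11
  n11 'bebce': d→12
  n12 'bebced': ·  [P2 ends]
  n13 'e': a→14
  n14 'ea': c→15
  n15 'eac': c→16
  n16 'eacc': ·  [P3 ends]
  n17 'bebe': ·  [P4 ends]
  n18 'bd': c→19
  n19 'bdc': b→20
  n20 'bdcb': ·  [P5 ends]
  n21 'a': ·  [P6 ends]

BFS fail/out derivation:
  fail(1) 'b': from fail(0)=0 chase 'b': 0 ⇒ 0;  out=∅∪out(0)=∅
  fail(13) 'e': from fail(0)=0 chase 'e': 0 ⇒ 0;  out=∅∪out(0)=∅
  fail(21) 'a': from fail(0)=0 chase 'a': 0 ⇒ 0;  out={6}∪out(0)={6}
  fail(2) 'bb': from fail(1)=0 chase 'b': 0 ⇒ 1;  out=∅∪out(1)=∅
  fail(6) 'bc': from fail(1)=0 chase 'c': 0 ⇒ 0;  out=∅∪out(0)=∅
  fail(8) 'be': from fail(1)=0 chase 'e': 0 ⇒ 13;  out=∅∪out(13)=∅
  fail(14) 'ea': from fail(13)=0 chase 'a': 0 ⇒ 21;  out=∅∪out(21)={6}
  fail(18) 'bd': from fail(1)=0 chase 'd': 0 ⇒ 0;  out=∅∪out(0)=∅
  fail(3) 'bba': from fail(2)=1 chase 'a': 1→0 ⇒ 21;  out=∅∪out(21)={6}
  fail(7) 'bca': from fail(6)=0 chase 'a': 0 ⇒ 21;  out={1}∪out(21)={1,6}
  fail(9) 'beb': from fail(8)=13 chase 'b': 13→0 ⇒ 1;  out=∅∪out(1)=∅
  fail(15) 'eac': from fail(14)=21 chase 'c': 21→0 ⇒ 0;  out=∅∪out(0)=∅
  fail(19) 'bdc': from fail(18)=0 chase 'c': 0 ⇒ 0;  out=∅∪out(0)=∅
  fail(4) 'bbab': from fail(3)=21 chase 'b': 21→0 ⇒ 1;  out=∅∪out(1)=∅
  fail(10) 'bebc': from fail(9)=1 chase 'c': 1 ⇒ 6;  out=∅∪out(6)=∅
  fail(16) 'eacc': from fail(15)=0 chase 'c': 0 ⇒ 0;  out={3}∪out(0)={3}
  fail(17) 'bebe': from fail(9)=1 chase 'e': 1 ⇒ 8;  out={4}∪out(8)={4}
  fail(20) 'bdcb': from fail(19)=0 chase 'b': 0 ⇒ 1;  out={5}∪out(1)={5}
  fail(5) 'bbabb': from fail(4)=1 chase 'b': 1 ⇒ 2;  out={0}∪out(2)={0}
  fail(11) 'bebce': from fail(10)=6 chase 'e': 6→0 ⇒ 13;  out=∅∪out(13)=∅
  fail(12) 'bebced': from fail(11)=13 chase 'd': 13→0 ⇒ 0;  out={2}∪out(0)={2}

Run:
[0] read 'e'  n0⇒n13
[1] read 'a'  n13⇒n14  → match P6@[1:1]
[2] read 'c'  n14⇒n15
[3] read 'c'  n15⇒n16  → match P3@[0:3]
[4] read 'e'  n16⇒n13 (via fail)
[5] read 'a'  n13⇒n14  → match P6@[5:5]
[6] read 'c'  n14⇒n15
[7] read 'c'  n15⇒n16  → match P3@[4:7]
[8] read 'b'  n16⇒n1 (via fail)
[9] read 'e'  n1⇒n8
[10] read 'b'  n8⇒n9
[11] read 'e'  n9⇒n17  → match P4@[8:11]
[12] read 'b'  n17⇒n9 (via fail)
[13] read 'e'  n9⇒n17  → match P4@[10:13]
[14] read 'b'  n17⇒n9 (via fail)
[15] read 'e'  n9⇒n17  → match P4@[12:15]
[16] read 'b'  n17⇒n9 (via fail)
[17] read 'd'  n9⇒n18 (via fail)
[18] read 'c'  n18⇒n19
[19] read 'b'  n19⇒n20  → match P5@[16:19]
[20] read 'b'  n20⇒n2 (via fail)
[21] read 'b'  n2⇒n2 (via fail)
[22] read 'a'  n2⇒n3  → match P6@[22:22]
[23] read 'b'  n3⇒n4
[24] read 'b'  n4⇒n5  → match P0@[20:24]
[25] read 'd'  n5⇒n18 (via fail)
[26] read 'a'  n18⇒n21 (via fail)  → match P6@[26:26]
[27] read 'e'  n21⇒n13 (via fail)
[28] read 'a'  n13⇒n14  → match P6@[28:28]
[29] read 'c'  n14⇒n15
[30] read 'c'  n15⇒n16  → match P3@[27:30]
[31] read 'c'  n16⇒n0 (via fail)
[32] read 'd'  n0⇒n0
[33] read 'e'  n0⇒n13
[34] read 'a'  n13⇒n14  → match P6@[34:34]
[35] read 'd'  n14⇒n0 (via fail)
[36] read 'b'  n0⇒n1
[37] read 'e'  n1⇒n8
[38] read 'b'  n8⇒n9
[39] read 'c'  n9⇒n10
[40] read 'e'  n10⇒n11
[41] read 'd'  n11⇒n12  → match P2@[36:41]
[42] read 'a'  n12⇒n21 (via fail)  → match P6@[42:42]
[43] read 'd'  n21⇒n0 (via fail)
[44] read 'b'  n0⇒n1
[45] read 'b'  n1⇒n2
[46] read 'e'  n2⇒n8 (via fail)
[47] read 'b'  n8⇒n9
[48] read 'c'  n9⇒n10
[49] read 'e'  n10⇒n11
[50] read 'd'  n11⇒n12  → match P2@[45:50]
[51] read 'e'  n12⇒n13 (via fail)
[52] read 'a'  n13⇒n14  → match P6@[52:52]
[53] read 'c'  n14⇒n15
[54] read 'c'  n15⇒n16  → match P3@[51:54]
[55] read 'a'  n16⇒n21 (via fail)  → match P6@[55:55]
[56] read 'a'  n21⇒n21 (via fail)  → match P6@[56:56]
[57] read 'd'  n21⇒n0 (via fail)
[58] read 'd'  n0⇒n0
[59] read 'b'  n0⇒n1
[60] read 'b'  n1⇒n2
[61] read 'b'  n2⇒n2 (via fail)
[62] read 'a'  n2⇒n3  → match P6@[62:62]
[63] read 'b'  n3⇒n4
[64] read 'b'  n4⇒n5  → match P0@[60:64]
[65] read 'b'  n5⇒n2 (via fail)
[66] read 'd'  n2⇒n18 (via fail)

Matches: [[1,6],[3,3],[5,6],[7,3],[11,4],[13,4],[15,4],[19,5],[22,6],[24,0],[26,6],[28,6],[30,3],[34,6],[41,2],[42,6],[50,2],[52,6],[54,3],[55,6],[56,6],[62,6],[64,0]]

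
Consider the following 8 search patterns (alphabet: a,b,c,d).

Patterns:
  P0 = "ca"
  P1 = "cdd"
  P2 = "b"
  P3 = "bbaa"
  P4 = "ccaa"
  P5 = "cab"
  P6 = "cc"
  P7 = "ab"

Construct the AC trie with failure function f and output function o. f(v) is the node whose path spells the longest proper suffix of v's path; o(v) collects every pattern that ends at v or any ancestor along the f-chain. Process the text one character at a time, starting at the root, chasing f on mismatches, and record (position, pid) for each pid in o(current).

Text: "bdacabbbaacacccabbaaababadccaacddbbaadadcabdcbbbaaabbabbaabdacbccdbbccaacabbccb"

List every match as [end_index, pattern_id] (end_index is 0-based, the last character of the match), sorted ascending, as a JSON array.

Build automaton:
Trie (insert patterns):
  0='ε' goto a→13 b→5 c→1
  1='c' goto a→2 c→9 d→3
  2='ca' goto b→12  [P0 ends]
  3='cd' goto d→4
  4='cdd' goto ·  [P1 ends]
  5='b' goto b→6  [P2 ends]
  6='bb' goto a→7
  7='bba' goto a→8
  8='bbaa' goto ·  [P3 ends]
  9='cc' goto a→10  [P6 ends]
  10='cca' goto a→11
  11='ccaa' goto ·  [P4 ends]
  12='cab' goto ·  [P5 ends]
  13='a' goto b→14
  14='ab' goto ·  [P7 ends]

Failure links (BFS by depth):
  n1('c'): parent n0 fail=0; on 'c' 0 → fail=0;  out ∅∪∅=∅
  n5('b'): parent n0 fail=0; on 'b' 0 → fail=0;  out {2}∪∅={2}
  n13('a'): parent n0 fail=0; on 'a' 0 → fail=0;  out ∅∪∅=∅
  n2('ca'): parent n1 fail=0; on 'a' 0 → fail=13;  out {0}∪∅={0}
  n3('cd'): parent n1 fail=0; on 'd' 0 → fail=0;  out ∅∪∅=∅
  n6('bb'): parent n5 fail=0; on 'b' 0 → fail=5;  out ∅∪{2}={2}
  n9('cc'): parent n1 fail=0; on 'c' 0 → fail=1;  out {6}∪∅={6}
  n14('ab'): parent n13 fail=0; on 'b' 0 → fail=5;  out {7}∪{2}={2,7}
  n4('cdd'): parent n3 fail=0; on 'd' 0 → fail=0;  out {1}∪∅={1}
  n7('bba'): parent n6 fail=5; on 'a' 5→0 → fail=13;  out ∅∪∅=∅
  n10('cca'): parent n9 fail=1; on 'a' 1 → fail=2;  out ∅∪{0}={0}
  n12('cab'): parent n2 fail=13; on 'b' 13 → fail=14;  out {5}∪{2,7}={2,5,7}
  n8('bbaa'): parent n7 fail=13; on 'a' 13→0 → fail=13;  out {3}∪∅={3}
  n11('ccaa'): parent n10 fail=2; on 'a' 2→13→0 → fail=13;  out {4}∪∅={4}

Scan:
i=0 'b': node 0→5  → match P2@[0:0]
i=1 'd': node 5→0 ·f
i=2 'a': node 0→13
i=3 'c': node 13→1 ·f
i=4 'a': node 1→2  → match P0@[3:4]
i=5 'b': node 2→12  → match P2@[5:5],P5@[3:5],P7@[4:5]
i=6 'b': node 12→6 ·f  → match P2@[6:6]
i=7 'b': node 6→6 ·f  → match P2@[7:7]
i=8 'a': node 6→7
i=9 'a': node 7→8  → match P3@[6:9]
i=10 'c': node 8→1 ·f
i=11 'a': node 1→2  → match P0@[10:11]
i=12 'c': node 2→1 ·f
i=13 'c': node 1→9  → match P6@[12:13]
i=14 'c': node 9→9 ·f  → match P6@[13:14]
i=15 'a': node 9→10  → match P0@[14:15]
i=16 'b': node 10→12 ·f  → match P2@[16:16],P5@[14:16],P7@[15:16]
i=17 'b': node 12→6 ·f  → match P2@[17:17]
i=18 'a': node 6→7
i=19 'a': node 7→8  → match P3@[16:19]
i=20 'a': node 8→13 ·f
i=21 'b': node 13→14  → match P2@[21:21],P7@[20:21]
i=22 'a': node 14→13 ·f
i=23 'b': node 13→14  → match P2@[23:23],P7@[22:23]
i=24 'a': node 14→13 ·f
i=25 'd': node 13→0 ·f
i=26 'c': node 0→1
i=27 'c': node 1→9  → match P6@[26:27]
i=28 'a': node 9→10  → match P0@[27:28]
i=29 'a': node 10→11  → match P4@[26:29]
i=30 'c': node 11→1 ·f
i=31 'd': node 1→3
i=32 'd': node 3→4  → match P1@[30:32]
i=33 'b': node 4→5 ·f  → match P2@[33:33]
i=34 'b': node 5→6  → match P2@[34:34]
i=35 'a': node 6→7
i=36 'a': node 7→8  → match P3@[33:36]
i=37 'd': node 8→0 ·f
i=38 'a': node 0→13
i=39 'd': node 13→0 ·f
i=40 'c': node 0→1
i=41 'a': node 1→2  → match P0@[40:41]
i=42 'b': node 2→12  → match P2@[42:42],P5@[40:42],P7@[41:42]
i=43 'd': node 12→0 ·f
i=44 'c': node 0→1
i=45 'b': node 1→5 ·f  → match P2@[45:45]
i=46 'b': node 5→6  → match P2@[46:46]
i=47 'b': node 6→6 ·f  → match P2@[47:47]
i=48 'a': node 6→7
i=49 'a': node 7→8  → match P3@[46:49]
i=50 'a': node 8→13 ·f
i=51 'b': node 13→14  → match P2@[51:51],P7@[50:51]
i=52 'b': node 14→6 ·f  → match P2@[52:52]
i=53 'a': node 6→7
i=54 'b': node 7→14 ·f  → match P2@[54:54],P7@[53:54]
i=55 'b': node 14→6 ·f  → match P2@[55:55]
i=56 'a': node 6→7
i=57 'a': node 7→8  → match P3@[54:57]
i=58 'b': node 8→14 ·f  → match P2@[58:58],P7@[57:58]
i=59 'd': node 14→0 ·f
i=60 'a': node 0→13
i=61 'c': node 13→1 ·f
i=62 'b': node 1→5 ·f  → match P2@[62:62]
i=63 'c': node 5→1 ·f
i=64 'c': node 1→9  → match P6@[63:64]
i=65 'd': node 9→3 ·f
i=66 'b': node 3→5 ·f  → match P2@[66:66]
i=67 'b': node 5→6  → match P2@[67:67]
i=68 'c': node 6→1 ·f
i=69 'c': node 1→9  → match P6@[68:69]
i=70 'a': node 9→10  → match P0@[69:70]
i=71 'a': node 10→11  → match P4@[68:71]
i=72 'c': node 11→1 ·f
i=73 'a': node 1→2  → match P0@[72:73]
i=74 'b': node 2→12  → match P2@[74:74],P5@[72:74],P7@[73:74]
i=75 'b': node 12→6 ·f  → match P2@[75:75]
i=76 'c': node 6→1 ·f
i=77 'c': node 1→9  → match P6@[76:77]
i=78 'b': node 9→5 ·f  → match P2@[78:78]

All matches (sorted): [[0,2],[4,0],[5,2],[5,5],[5,7],[6,2],[7,2],[9,3],[11,0],[13,6],[14,6],[15,0],[16,2],[16,5],[16,7],[17,2],[19,3],[21,2],[21,7],[23,2],[23,7],[27,6],[28,0],[29,4],[32,1],[33,2],[34,2],[36,3],[41,0],[42,2],[42,5],[42,7],[45,2],[46,2],[47,2],[49,3],[51,2],[51,7],[52,2],[54,2],[54,7],[55,2],[57,3],[58,2],[58,7],[62,2],[64,6],[66,2],[67,2],[69,6],[70,0],[71,4],[73,0],[74,2],[74,5],[74,7],[75,2],[77,6],[78,2]]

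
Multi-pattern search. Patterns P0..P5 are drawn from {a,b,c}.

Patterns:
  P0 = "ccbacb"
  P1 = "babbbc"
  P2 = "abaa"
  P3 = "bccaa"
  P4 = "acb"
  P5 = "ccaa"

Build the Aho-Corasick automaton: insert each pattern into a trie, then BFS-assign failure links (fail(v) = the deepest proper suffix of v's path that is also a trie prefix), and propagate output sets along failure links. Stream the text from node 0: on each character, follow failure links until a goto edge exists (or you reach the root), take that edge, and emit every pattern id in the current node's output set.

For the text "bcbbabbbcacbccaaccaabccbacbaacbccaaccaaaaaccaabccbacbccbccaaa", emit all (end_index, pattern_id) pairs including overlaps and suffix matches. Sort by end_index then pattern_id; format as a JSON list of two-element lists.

Build automaton:
Trie nodes:
  n0 'ε': a→13 b→7 c→1
  n1 'c': c→2
  n2 'cc': a→23 b→3
  n3 'ccb': a→4
  n4 'ccba': c→5
  n5 'ccbac': b→6
  n6 'ccbacb': ·  [P0 ends]
  n7 'b': a→8 c→17
  n8 'ba': b→9
  n9 'bab': b→10
  n10 'babb': b→11
  n11 'babbb': c→12
  n12 'babbbc': ·  [P1 ends]
  n13 'a': b→14 c→21
  n14 'ab': a→15
  n15 'aba': a→16
  n16 'abaa': ·  [P2 ends]
  n17 'bc': c→18
  n18 'bcc': a→19
  n19 'bcca': a→20
  n20 'bccaa': ·  [P3 ends]
  n21 'ac': b→22
  n22 'acb': ·  [P4 ends]
  n23 'cca': a→24
  n24 'ccaa': ·  [P5 ends]

BFS fail/out derivation:
  n1('c'): parent n0 fail=0; on 'c' 0 → fail=0;  out ∅∪∅=∅
  n7('b'): parent n0 fail=0; on 'b' 0 → fail=0;  out ∅∪∅=∅
  n13('a'): parent n0 fail=0; on 'a' 0 → fail=0;  out ∅∪∅=∅
  n2('cc'): parent n1 fail=0; on 'c' 0 → fail=1;  out ∅∪∅=∅
  n8('ba'): parent n7 fail=0; on 'a' 0 → fail=13;  out ∅∪∅=∅
  n14('ab'): parent n13 fail=0; on 'b' 0 → fail=7;  out ∅∪∅=∅
  n17('bc'): parent n7 fail=0; on 'c' 0 → fail=1;  out ∅∪∅=∅
  n21('ac'): parent n13 fail=0; on 'c' 0 → fail=1;  out ∅∪∅=∅
  n3('ccb'): parent n2 fail=1; on 'b' 1→0 → fail=7;  out ∅∪∅=∅
  n9('bab'): parent n8 fail=13; on 'b' 13 → fail=14;  out ∅∪∅=∅
  n15('aba'): parent n14 fail=7; on 'a' 7 → fail=8;  out ∅∪∅=∅
  n18('bcc'): parent n17 fail=1; on 'c' 1 → fail=2;  out ∅∪∅=∅
  n22('acb'): parent n21 fail=1; on 'b' 1→0 → fail=7;  out {4}∪∅={4}
  n23('cca'): parent n2 fail=1; on 'a' 1→0 → fail=13;  out ∅∪∅=∅
  n4('ccba'): parent n3 fail=7; on 'a' 7 → fail=8;  out ∅∪∅=∅
  n10('babb'): parent n9 fail=14; on 'b' 14→7→0 → fail=7;  out ∅∪∅=∅
  n16('abaa'): parent n15 fail=8; on 'a' 8→13→0 → fail=13;  out {2}∪∅={2}
  n19('bcca'): parent n18 fail=2; on 'a' 2 → fail=23;  out ∅∪∅=∅
  n24('ccaa'): parent n23 fail=13; on 'a' 13→0 → fail=13;  out {5}∪∅={5}
  n5('ccbac'): parent n4 fail=8; on 'c' 8→13 → fail=21;  out ∅∪∅=∅
  n11('babbb'): parent n10 fail=7; on 'b' 7→0 → fail=7;  out ∅∪∅=∅
  n20('bccaa'): parent n19 fail=23; on 'a' 23 → fail=24;  out {3}∪{5}={3,5}
  n6('ccbacb'): parent n5 fail=21; on 'b' 21 → fail=22;  out {0}∪{4}={0,4}
  n12('babbbc'): parent n11 fail=7; on 'c' 7 → fail=17;  out {1}∪∅={1}

Scan:
pos 0 'b': at 7
pos 1 'c': at 17
pos 2 'b': at 7 (fail-walked)
pos 3 'b': at 7 (fail-walked)
pos 4 'a': at 8
pos 5 'b': at 9
pos 6 'b': at 10
pos 7 'b': at 11
pos 8 'c': at 12  → match P1@[3:8]
pos 9 'a': at 13 (fail-walked)
pos 10 'c': at 21
pos 11 'b': at 22  → match P4@[9:11]
pos 12 'c': at 17 (fail-walked)
pos 13 'c': at 18
pos 14 'a': at 19
pos 15 'a': at 20  → match P3@[11:15],P5@[12:15]
pos 16 'c': at 21 (fail-walked)
pos 17 'c': at 2 (fail-walked)
pos 18 'a': at 23
pos 19 'a': at 24  → match P5@[16:19]
pos 20 'b': at 14 (fail-walked)
pos 21 'c': at 17 (fail-walked)
pos 22 'c': at 18
pos 23 'b': at 3 (fail-walked)
pos 24 'a': at 4
pos 25 'c': at 5
pos 26 'b': at 6  → match P0@[21:26],P4@[24:26]
pos 27 'a': at 8 (fail-walked)
pos 28 'a': at 13 (fail-walked)
pos 29 'c': at 21
pos 30 'b': at 22  → match P4@[28:30]
pos 31 'c': at 17 (fail-walked)
pos 32 'c': at 18
pos 33 'a': at 19
pos 34 'a': at 20  → match P3@[30:34],P5@[31:34]
pos 35 'c': at 21 (fail-walked)
pos 36 'c': at 2 (fail-walked)
pos 37 'a': at 23
pos 38 'a': at 24  → match P5@[35:38]
pos 39 'a': at 13 (fail-walked)
pos 40 'a': at 13 (fail-walked)
pos 41 'a': at 13 (fail-walked)
pos 42 'c': at 21
pos 43 'c': at 2 (fail-walked)
pos 44 'a': at 23
pos 45 'a': at 24  → match P5@[42:45]
pos 46 'b': at 14 (fail-walked)
pos 47 'c': at 17 (fail-walked)
pos 48 'c': at 18
pos 49 'b': at 3 (fail-walked)
pos 50 'a': at 4
pos 51 'c': at 5
pos 52 'b': at 6  → match P0@[47:52],P4@[50:52]
pos 53 'c': at 17 (fail-walked)
pos 54 'c': at 18
pos 55 'b': at 3 (fail-walked)
pos 56 'c': at 17 (fail-walked)
pos 57 'c': at 18
pos 58 'a': at 19
pos 59 'a': at 20  → match P3@[55:59],P5@[56:59]
pos 60 'a': at 13 (fail-walked)

Result: [[8,1],[11,4],[15,3],[15,5],[19,5],[26,0],[26,4],[30,4],[34,3],[34,5],[38,5],[45,5],[52,0],[52,4],[59,3],[59,5]]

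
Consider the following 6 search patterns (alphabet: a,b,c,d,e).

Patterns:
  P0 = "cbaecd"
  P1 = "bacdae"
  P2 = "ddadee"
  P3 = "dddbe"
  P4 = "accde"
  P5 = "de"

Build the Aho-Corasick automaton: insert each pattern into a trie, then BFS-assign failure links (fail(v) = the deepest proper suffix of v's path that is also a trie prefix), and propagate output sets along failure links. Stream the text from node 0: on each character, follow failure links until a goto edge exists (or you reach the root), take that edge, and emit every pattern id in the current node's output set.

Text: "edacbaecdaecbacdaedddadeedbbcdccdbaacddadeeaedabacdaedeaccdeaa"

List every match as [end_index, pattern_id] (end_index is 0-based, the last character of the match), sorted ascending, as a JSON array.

Build automaton:
Trie nodes:
  0='ε' goto a→22 b→7 c→1 d→13
  1='c' goto b→2
  2='cb' goto a→3
  3='cba' goto e→4
  4='cbae' goto c→5
  5='cbaec' goto d→6
  6='cbaecd' goto ·  [P0 ends]
  7='b' goto a→8
  8='ba' goto c→9
  9='bac' goto d→10
  10='bacd' goto a→11
  11='bacda' goto e→12
  12='bacdae' goto ·  [P1 ends]
  13='d' goto d→14 e→27
  14='dd' goto a→15 d→19
  15='dda' goto d→16
  16='ddad' goto e→17
  17='ddade' goto e→18
  18='ddadee' goto ·  [P2 ends]
  19='ddd' goto b→20
  20='dddb' goto e→21
  21='dddbe' goto ·  [P3 ends]
  22='a' goto c→23
  23='ac' goto c→24
  24='acc' goto d→25
  25='accd' goto e→26
  26='accde' goto ·  [P4 ends]
  27='de' goto ·  [P5 ends]

Failure links (BFS by depth):
  fail(1) 'c': from fail(0)=0 chase 'c': 0 ⇒ 0;  out=∅∪out(0)=∅
  fail(7) 'b': from fail(0)=0 chase 'b': 0 ⇒ 0;  out=∅∪out(0)=∅
  fail(13) 'd': from fail(0)=0 chase 'd': 0 ⇒ 0;  out=∅∪out(0)=∅
  fail(22) 'a': from fail(0)=0 chase 'a': 0 ⇒ 0;  out=∅∪out(0)=∅
  fail(2) 'cb': from fail(1)=0 chase 'b': 0 ⇒ 7;  out=∅∪out(7)=∅
  fail(8) 'ba': from fail(7)=0 chase 'a': 0 ⇒ 22;  out=∅∪out(22)=∅
  fail(14) 'dd': from fail(13)=0 chase 'd': 0 ⇒ 13;  out=∅∪out(13)=∅
  fail(23) 'ac': from fail(22)=0 chase 'c': 0 ⇒ 1;  out=∅∪out(1)=∅
  fail(27) 'de': from fail(13)=0 chase 'e': 0 ⇒ 0;  out={5}∪out(0)={5}
  fail(3) 'cba': from fail(2)=7 chase 'a': 7 ⇒ 8;  out=∅∪out(8)=∅
  fail(9) 'bac': from fail(8)=22 chase 'c': 22 ⇒ 23;  out=∅∪out(23)=∅
  fail(15) 'dda': from fail(14)=13 chase 'a': 13→0 ⇒ 22;  out=∅∪out(22)=∅
  fail(19) 'ddd': from fail(14)=13 chase 'd': 13 ⇒ 14;  out=∅∪out(14)=∅
  fail(24) 'acc': from fail(23)=1 chase 'c': 1→0 ⇒ 1;  out=∅∪out(1)=∅
  fail(4) 'cbae': from fail(3)=8 chase 'e': 8→22→0 ⇒ 0;  out=∅∪out(0)=∅
  fail(10) 'bacd': from fail(9)=23 chase 'd': 23→1→0 ⇒ 13;  out=∅∪out(13)=∅
  fail(16) 'ddad': from fail(15)=22 chase 'd': 22→0 ⇒ 13;  out=∅∪out(13)=∅
  fail(20) 'dddb': from fail(19)=14 chase 'b': 14→13→0 ⇒ 7;  out=∅∪out(7)=∅
  fail(25) 'accd': from fail(24)=1 chase 'd': 1→0 ⇒ 13;  out=∅∪out(13)=∅
  fail(5) 'cbaec': from fail(4)=0 chase 'c': 0 ⇒ 1;  out=∅∪out(1)=∅
  fail(11) 'bacda': from fail(10)=13 chase 'a': 13→0 ⇒ 22;  out=∅∪out(22)=∅
  fail(17) 'ddade': from fail(16)=13 chase 'e': 13 ⇒ 27;  out=∅∪out(27)={5}
  fail(21) 'dddbe': from fail(20)=7 chase 'e': 7→0 ⇒ 0;  out={3}∪out(0)={3}
  fail(26) 'accde': from fail(25)=13 chase 'e': 13 ⇒ 27;  out={4}∪out(27)={4,5}
  fail(6) 'cbaecd': from fail(5)=1 chase 'd': 1→0 ⇒ 13;  out={0}∪out(13)={0}
  fail(12) 'bacdae': from fail(11)=22 chase 'e': 22→0 ⇒ 0;  out={1}∪out(0)={1}
  fail(18) 'ddadee': from fail(17)=27 chase 'e': 27→0 ⇒ 0;  out={2}∪out(0)={2}

Text stream:
i=0 'e': node 0→0
i=1 'd': node 0→13
i=2 'a': node 13→22 (fail-walked)
i=3 'c': node 22→23
i=4 'b': node 23→2 (fail-walked)
i=5 'a': node 2→3
i=6 'e': node 3→4
i=7 'c': node 4→5
i=8 'd': node 5→6  → match P0@[3:8]
i=9 'a': node 6→22 (fail-walked)
i=10 'e': node 22→0 (fail-walked)
i=11 'c': node 0→1
i=12 'b': node 1→2
i=13 'a': node 2→3
i=14 'c': node 3→9 (fail-walked)
i=15 'd': node 9→10
i=16 'a': node 10→11
i=17 'e': node 11→12  → match P1@[12:17]
i=18 'd': node 12→13 (fail-walked)
i=19 'd': node 13→14
i=20 'd': node 14→19
i=21 'a': node 19→15 (fail-walked)
i=22 'd': node 15→16
i=23 'e': node 16→17  → match P5@[22:23]
i=24 'e': node 17→18  → match P2@[19:24]
i=25 'd': node 18→13 (fail-walked)
i=26 'b': node 13→7 (fail-walked)
i=27 'b': node 7→7 (fail-walked)
i=28 'c': node 7→1 (fail-walked)
i=29 'd': node 1→13 (fail-walked)
i=30 'c': node 13→1 (fail-walked)
i=31 'c': node 1→1 (fail-walked)
i=32 'd': node 1→13 (fail-walked)
i=33 'b': node 13→7 (fail-walked)
i=34 'a': node 7→8
i=35 'a': node 8→22 (fail-walked)
i=36 'c': node 22→23
i=37 'd': node 23→13 (fail-walked)
i=38 'd': node 13→14
i=39 'a': node 14→15
i=40 'd': node 15→16
i=41 'e': node 16→17  → match P5@[40:41]
i=42 'e': node 17→18  → match P2@[37:42]
i=43 'a': node 18→22 (fail-walked)
i=44 'e': node 22→0 (fail-walked)
i=45 'd': node 0→13
i=46 'a': node 13→22 (fail-walked)
i=47 'b': node 22→7 (fail-walked)
i=48 'a': node 7→8
i=49 'c': node 8→9
i=50 'd': node 9→10
i=51 'a': node 10→11
i=52 'e': node 11→12  → match P1@[47:52]
i=53 'd': node 12→13 (fail-walked)
i=54 'e': node 13→27  → match P5@[53:54]
i=55 'a': node 27→22 (fail-walked)
i=56 'c': node 22→23
i=57 'c': node 23→24
i=58 'd': node 24→25
i=59 'e': node 25→26  → match P4@[55:59],P5@[58:59]
i=60 'a': node 26→22 (fail-walked)
i=61 'a': node 22→22 (fail-walked)

Result: [[8,0],[17,1],[23,5],[24,2],[41,5],[42,2],[52,1],[54,5],[59,4],[59,5]]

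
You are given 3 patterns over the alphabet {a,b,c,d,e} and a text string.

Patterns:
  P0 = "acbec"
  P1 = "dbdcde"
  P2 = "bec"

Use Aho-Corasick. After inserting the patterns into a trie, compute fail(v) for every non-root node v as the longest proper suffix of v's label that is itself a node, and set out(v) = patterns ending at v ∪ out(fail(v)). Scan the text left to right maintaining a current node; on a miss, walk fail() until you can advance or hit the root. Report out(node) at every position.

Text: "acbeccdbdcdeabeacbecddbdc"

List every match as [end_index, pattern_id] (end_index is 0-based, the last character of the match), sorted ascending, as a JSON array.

Build automaton:
Trie nodes:
  n0 'ε': a→1 b→12 d→6
  n1 'a': c→2
  n2 'ac': b→3
  n3 'acb': e→4
  n4 'acbe': c→5
  n5 'acbec': ·  ←P0
  n6 'd': b→7
  n7 'db': d→8
  n8 'dbd': c→9
  n9 'dbdc': d→10
  n10 'dbdcd': e→11
  n11 'dbdcde': ·  ←P1
  n12 'b': e→13
  n13 'be': c→14
  n14 'bec': ·  ←P2

BFS fail/out derivation:
  fail(1) 'a': from fail(0)=0 chase 'a': 0 ⇒ 0;  out=∅∪out(0)=∅
  fail(6) 'd': from fail(0)=0 chase 'd': 0 ⇒ 0;  out=∅∪out(0)=∅
  fail(12) 'b': from fail(0)=0 chase 'b': 0 ⇒ 0;  out=∅∪out(0)=∅
  fail(2) 'ac': from fail(1)=0 chase 'c': 0 ⇒ 0;  out=∅∪out(0)=∅
  fail(7) 'db': from fail(6)=0 chase 'b': 0 ⇒ 12;  out=∅∪out(12)=∅
  fail(13) 'be': from fail(12)=0 chase 'e': 0 ⇒ 0;  out=∅∪out(0)=∅
  fail(3) 'acb': from fail(2)=0 chase 'b': 0 ⇒ 12;  out=∅∪out(12)=∅
  fail(8) 'dbd': from fail(7)=12 chase 'd': 12→0 ⇒ 6;  out=∅∪out(6)=∅
  fail(14) 'bec': from fail(13)=0 chase 'c': 0 ⇒ 0;  out={2}∪out(0)={2}
  fail(4) 'acbe': from fail(3)=12 chase 'e': 12 ⇒ 13;  out=∅∪out(13)=∅
  fail(9) 'dbdc': from fail(8)=6 chase 'c': 6→0 ⇒ 0;  out=∅∪out(0)=∅
  fail(5) 'acbec': from fail(4)=13 chase 'c': 13 ⇒ 14;  out={0}∪out(14)={0,2}
  fail(10) 'dbdcd': from fail(9)=0 chase 'd': 0 ⇒ 6;  out=∅∪out(6)=∅
  fail(11) 'dbdcde': from fail(10)=6 chase 'e': 6→0 ⇒ 0;  out={1}∪out(0)={1}

Text stream:
i=0 'a': node 0→1
i=1 'c': node 1→2
i=2 'b': node 2→3
i=3 'e': node 3→4
i=4 'c': node 4→5  emit P0@[0:4],P2@[2:4]
i=5 'c': node 5→0 (fail-walked)
i=6 'd': node 0→6
i=7 'b': node 6→7
i=8 'd': node 7→8
i=9 'c': node 8→9
i=10 'd': node 9→10
i=11 'e': node 10→11  emit P1@[6:11]
i=12 'a': node 11→1 (fail-walked)
i=13 'b': node 1→12 (fail-walked)
i=14 'e': node 12→13
i=15 'a': node 13→1 (fail-walked)
i=16 'c': node 1→2
i=17 'b': node 2→3
i=18 'e': node 3→4
i=19 'c': node 4→5  emit P0@[15:19],P2@[17:19]
i=20 'd': node 5→6 (fail-walked)
i=21 'd': node 6→6 (fail-walked)
i=22 'b': node 6→7
i=23 'd': node 7→8
i=24 'c': node 8→9

Result: [[4,0],[4,2],[11,1],[19,0],[19,2]]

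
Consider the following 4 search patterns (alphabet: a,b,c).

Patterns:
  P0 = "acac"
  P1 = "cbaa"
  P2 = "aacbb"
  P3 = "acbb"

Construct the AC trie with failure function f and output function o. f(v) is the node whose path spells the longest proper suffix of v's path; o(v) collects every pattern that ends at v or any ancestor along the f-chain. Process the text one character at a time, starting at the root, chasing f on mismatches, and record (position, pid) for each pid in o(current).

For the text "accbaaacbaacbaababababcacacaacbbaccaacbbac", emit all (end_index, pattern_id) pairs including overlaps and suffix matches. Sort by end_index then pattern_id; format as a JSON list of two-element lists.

Construct AC machine:
Trie nodes:
  0='ε' goto a→1 c→5
  1='a' goto a→9 c→2
  2='ac' goto a→3 b→13
  3='aca' goto c→4
  4='acac' goto ·  [P0 ends]
  5='c' goto b→6
  6='cb' goto a→7
  7='cba' goto a→8
  8='cbaa' goto ·  [P1 ends]
  9='aa' goto c→10
  10='aac' goto b→11
  11='aacb' goto b→12
  12='aacbb' goto ·  [P2 ends]
  13='acb' goto b→14
  14='acbb' goto ·  [P3 ends]

Failure links (BFS by depth):
  n1('a'): parent n0 fail=0; on 'a' 0 → fail=0;  out ∅∪∅=∅
  n5('c'): parent n0 fail=0; on 'c' 0 → fail=0;  out ∅∪∅=∅
  n2('ac'): parent n1 fail=0; on 'c' 0 → fail=5;  out ∅∪∅=∅
  n6('cb'): parent n5 fail=0; on 'b' 0 → fail=0;  out ∅∪∅=∅
  n9('aa'): parent n1 fail=0; on 'a' 0 → fail=1;  out ∅∪∅=∅
  n3('aca'): parent n2 fail=5; on 'a' 5→0 → fail=1;  out ∅∪∅=∅
  n7('cba'): parent n6 fail=0; on 'a' 0 → fail=1;  out ∅∪∅=∅
  n10('aac'): parent n9 fail=1; on 'c' 1 → fail=2;  out ∅∪∅=∅
  n13('acb'): parent n2 fail=5; on 'b' 5 → fail=6;  out ∅∪∅=∅
  n4('acac'): parent n3 fail=1; on 'c' 1 → fail=2;  out {0}∪∅={0}
  n8('cbaa'): parent n7 fail=1; on 'a' 1 → fail=9;  out {1}∪∅={1}
  n11('aacb'): parent n10 fail=2; on 'b' 2 → fail=13;  out ∅∪∅=∅
  n14('acbb'): parent n13 fail=6; on 'b' 6→0 → fail=0;  out {3}∪∅={3}
  n12('aacbb'): parent n11 fail=13; on 'b' 13 → fail=14;  out {2}∪{3}={2,3}

Text stream:
pos 0 'a': at 1
pos 1 'c': at 2
pos 2 'c': at 5 (via fail)
pos 3 'b': at 6
pos 4 'a': at 7
pos 5 'a': at 8  ** P1@[2:5]
pos 6 'a': at 9 (via fail)
pos 7 'c': at 10
pos 8 'b': at 11
pos 9 'a': at 7 (via fail)
pos 10 'a': at 8  ** P1@[7:10]
pos 11 'c': at 10 (via fail)
pos 12 'b': at 11
pos 13 'a': at 7 (via fail)
pos 14 'a': at 8  ** P1@[11:14]
pos 15 'b': at 0 (via fail)
pos 16 'a': at 1
pos 17 'b': at 0 (via fail)
pos 18 'a': at 1
pos 19 'b': at 0 (via fail)
pos 20 'a': at 1
pos 21 'b': at 0 (via fail)
pos 22 'c': at 5
pos 23 'a': at 1 (via fail)
pos 24 'c': at 2
pos 25 'a': at 3
pos 26 'c': at 4  ** P0@[23:26]
pos 27 'a': at 3 (via fail)
pos 28 'a': at 9 (via fail)
pos 29 'c': at 10
pos 30 'b': at 11
pos 31 'b': at 12  ** P2@[27:31],P3@[28:31]
pos 32 'a': at 1 (via fail)
pos 33 'c': at 2
pos 34 'c': at 5 (via fail)
pos 35 'a': at 1 (via fail)
pos 36 'a': at 9
pos 37 'c': at 10
pos 38 'b': at 11
pos 39 'b': at 12  ** P2@[35:39],P3@[36:39]
pos 40 'a': at 1 (via fail)
pos 41 'c': at 2

All matches (sorted): [[5,1],[10,1],[14,1],[26,0],[31,2],[31,3],[39,2],[39,3]]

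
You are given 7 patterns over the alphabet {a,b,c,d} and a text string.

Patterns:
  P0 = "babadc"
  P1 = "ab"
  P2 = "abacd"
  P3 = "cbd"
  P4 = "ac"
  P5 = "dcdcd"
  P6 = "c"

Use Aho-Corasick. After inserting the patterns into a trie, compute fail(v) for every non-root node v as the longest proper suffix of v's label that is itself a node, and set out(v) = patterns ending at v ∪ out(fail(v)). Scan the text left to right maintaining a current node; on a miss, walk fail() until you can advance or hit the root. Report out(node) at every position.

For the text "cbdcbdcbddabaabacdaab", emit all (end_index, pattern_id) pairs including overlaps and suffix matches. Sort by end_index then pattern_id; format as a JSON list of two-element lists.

Build:
Trie (insert patterns):
  0='ε' goto a→7 b→1 c→12 d→16
  1='b' goto a→2
  2='ba' goto b→3
  3='bab' goto a→4
  4='baba' goto d→5
  5='babad' goto c→6
  6='babadc' goto ·  [P0 ends]
  7='a' goto b→8 c→15
  8='ab' goto a→9  [P1 ends]
  9='aba' goto c→10
  10='abac' goto d→11
  11='abacd' goto ·  [P2 ends]
  12='c' goto b→13  [P6 ends]
  13='cb' goto d→14
  14='cbd' goto ·  [P3 ends]
  15='ac' goto ·  [P4 ends]
  16='d' goto c→17
  17='dc' goto d→18
  18='dcd' goto c→19
  19='dcdc' goto d→20
  20='dcdcd' goto ·  [P5 ends]

Failure links (BFS by depth):
  n1('b'): parent n0 fail=0; on 'b' 0 → fail=0;  out ∅∪∅=∅
  n7('a'): parent n0 fail=0; on 'a' 0 → fail=0;  out ∅∪∅=∅
  n12('c'): parent n0 fail=0; on 'c' 0 → fail=0;  out {6}∪∅={6}
  n16('d'): parent n0 fail=0; on 'd' 0 → fail=0;  out ∅∪∅=∅
  n2('ba'): parent n1 fail=0; on 'a' 0 → fail=7;  out ∅∪∅=∅
  n8('ab'): parent n7 fail=0; on 'b' 0 → fail=1;  out {1}∪∅={1}
  n13('cb'): parent n12 fail=0; on 'b' 0 → fail=1;  out ∅∪∅=∅
  n15('ac'): parent n7 fail=0; on 'c' 0 → fail=12;  out {4}∪{6}={4,6}
  n17('dc'): parent n16 fail=0; on 'c' 0 → fail=12;  out ∅∪{6}={6}
  n3('bab'): parent n2 fail=7; on 'b' 7 → fail=8;  out ∅∪{1}={1}
  n9('aba'): parent n8 fail=1; on 'a' 1 → fail=2;  out ∅∪∅=∅
  n14('cbd'): parent n13 fail=1; on 'd' 1→0 → fail=16;  out {3}∪∅={3}
  n18('dcd'): parent n17 fail=12; on 'd' 12→0 → fail=16;  out ∅∪∅=∅
  n4('baba'): parent n3 fail=8; on 'a' 8 → fail=9;  out ∅∪∅=∅
  n10('abac'): parent n9 fail=2; on 'c' 2→7 → fail=15;  out ∅∪{4,6}={4,6}
  n19('dcdc'): parent n18 fail=16; on 'c' 16 → fail=17;  out ∅∪{6}={6}
  n5('babad'): parent n4 fail=9; on 'd' 9→2→7→0 → fail=16;  out ∅∪∅=∅
  n11('abacd'): parent n10 fail=15; on 'd' 15→12→0 → fail=16;  out {2}∪∅={2}
  n20('dcdcd'): parent n19 fail=17; on 'd' 17 → fail=18;  out {5}∪∅={5}
  n6('babadc'): parent n5 fail=16; on 'c' 16 → fail=17;  out {0}∪{6}={0,6}

Scan:
i=0 'c': node 0→12  → match P6@[0:0]
i=1 'b': node 12→13
i=2 'd': node 13→14  → match P3@[0:2]
i=3 'c': node 14→17 (via fail)  → match P6@[3:3]
i=4 'b': node 17→13 (via fail)
i=5 'd': node 13→14  → match P3@[3:5]
i=6 'c': node 14→17 (via fail)  → match P6@[6:6]
i=7 'b': node 17→13 (via fail)
i=8 'd': node 13→14  → match P3@[6:8]
i=9 'd': node 14→16 (via fail)
i=10 'a': node 16→7 (via fail)
i=11 'b': node 7→8  → match P1@[10:11]
i=12 'a': node 8→9
i=13 'a': node 9→7 (via fail)
i=14 'b': node 7→8  → match P1@[13:14]
i=15 'a': node 8→9
i=16 'c': node 9→10  → match P4@[15:16],P6@[16:16]
i=17 'd': node 10→11  → match P2@[13:17]
i=18 'a': node 11→7 (via fail)
i=19 'a': node 7→7 (via fail)
i=20 'b': node 7→8  → match P1@[19:20]

All matches (sorted): [[0,6],[2,3],[3,6],[5,3],[6,6],[8,3],[11,1],[14,1],[16,4],[16,6],[17,2],[20,1]]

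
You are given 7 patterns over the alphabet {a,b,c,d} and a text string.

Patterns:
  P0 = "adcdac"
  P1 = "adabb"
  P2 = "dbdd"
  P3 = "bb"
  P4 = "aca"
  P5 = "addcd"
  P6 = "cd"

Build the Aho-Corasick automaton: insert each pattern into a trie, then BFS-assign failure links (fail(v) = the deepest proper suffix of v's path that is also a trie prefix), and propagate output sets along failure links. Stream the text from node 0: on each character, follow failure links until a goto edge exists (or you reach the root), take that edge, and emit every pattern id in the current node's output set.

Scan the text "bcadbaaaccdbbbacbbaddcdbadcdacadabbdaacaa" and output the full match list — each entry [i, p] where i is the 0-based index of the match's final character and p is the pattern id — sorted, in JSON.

Construct AC machine:
Trie nodes:
  n0 'ε': a→1 b→14 c→21 d→10
  n1 'a': c→16 d→2
  n2 'ad': a→7 c→3 d→18
  n3 'adc': d→4
  n4 'adcd': a→5
  n5 'adcda': c→6
  n6 'adcdac': ·  ←P0
  n7 'ada': b→8
  n8 'adab': b→9
  n9 'adabb': ·  ←P1
  n10 'd': b→11
  n11 'db': d→12
  n12 'dbd': d→13
  n13 'dbdd': ·  ←P2
  n14 'b': b→15
  n15 'bb': ·  ←P3
  n16 'ac': a→17
  n17 'aca': ·  ←P4
  n18 'add': c→19
  n19 'addc': d→20
  n20 'addcd': ·  ←P5
  n21 'c': d→22
  n22 'cd': ·  ←P6

BFS fail/out derivation:
  n1('a'): parent n0 fail=0; on 'a' 0 → fail=0;  out ∅∪∅=∅
  n10('d'): parent n0 fail=0; on 'd' 0 → fail=0;  out ∅∪∅=∅
  n14('b'): parent n0 fail=0; on 'b' 0 → fail=0;  out ∅∪∅=∅
  n21('c'): parent n0 fail=0; on 'c' 0 → fail=0;  out ∅∪∅=∅
  n2('ad'): parent n1 fail=0; on 'd' 0 → fail=10;  out ∅∪∅=∅
  n11('db'): parent n10 fail=0; on 'b' 0 → fail=14;  out ∅∪∅=∅
  n15('bb'): parent n14 fail=0; on 'b' 0 → fail=14;  out {3}∪∅={3}
  n16('ac'): parent n1 fail=0; on 'c' 0 → fail=21;  out ∅∪∅=∅
  n22('cd'): parent n21 fail=0; on 'd' 0 → fail=10;  out {6}∪∅={6}
  n3('adc'): parent n2 fail=10; on 'c' 10→0 → fail=21;  out ∅∪∅=∅
  n7('ada'): parent n2 fail=10; on 'a' 10→0 → fail=1;  out ∅∪∅=∅
  n12('dbd'): parent n11 fail=14; on 'd' 14→0 → fail=10;  out ∅∪∅=∅
  n17('aca'): parent n16 fail=21; on 'a' 21→0 → fail=1;  out {4}∪∅={4}
  n18('add'): parent n2 fail=10; on 'd' 10→0 → fail=10;  out ∅∪∅=∅
  n4('adcd'): parent n3 fail=21; on 'd' 21 → fail=22;  out ∅∪{6}={6}
  n8('adab'): parent n7 fail=1; on 'b' 1→0 → fail=14;  out ∅∪∅=∅
  n13('dbdd'): parent n12 fail=10; on 'd' 10→0 → fail=10;  out {2}∪∅={2}
  n19('addc'): parent n18 fail=10; on 'c' 10→0 → fail=21;  out ∅∪∅=∅
  n5('adcda'): parent n4 fail=22; on 'a' 22→10→0 → fail=1;  out ∅∪∅=∅
  n9('adabb'): parent n8 fail=14; on 'b' 14 → fail=15;  out {1}∪{3}={1,3}
  n20('addcd'): parent n19 fail=21; on 'd' 21 → fail=22;  out {5}∪{6}={5,6}
  n6('adcdac'): parent n5 fail=1; on 'c' 1 → fail=16;  out {0}∪∅={0}

Text stream:
[0] read 'b'  n0⇒n14
[1] read 'c'  n14⇒n21 ·f
[2] read 'a'  n21⇒n1 ·f
[3] read 'd'  n1⇒n2
[4] read 'b'  n2⇒n11 ·f
[5] read 'a'  n11⇒n1 ·f
[6] read 'a'  n1⇒n1 ·f
[7] read 'a'  n1⇒n1 ·f
[8] read 'c'  n1⇒n16
[9] read 'c'  n16⇒n21 ·f
[10] read 'd'  n21⇒n22  emit P6@[9:10]
[11] read 'b'  n22⇒n11 ·f
[12] read 'b'  n11⇒n15 ·f  emit P3@[11:12]
[13] read 'b'  n15⇒n15 ·f  emit P3@[12:13]
[14] read 'a'  n15⇒n1 ·f
[15] read 'c'  n1⇒n16
[16] read 'b'  n16⇒n14 ·f
[17] read 'b'  n14⇒n15  emit P3@[16:17]
[18] read 'a'  n15⇒n1 ·f
[19] read 'd'  n1⇒n2
[20] read 'd'  n2⇒n18
[21] read 'c'  n18⇒n19
[22] read 'd'  n19⇒n20  emit P5@[18:22],P6@[21:22]
[23] read 'b'  n20⇒n11 ·f
[24] read 'a'  n11⇒n1 ·f
[25] read 'd'  n1⇒n2
[26] read 'c'  n2⇒n3
[27] read 'd'  n3⇒n4  emit P6@[26:27]
[28] read 'a'  n4⇒n5
[29] read 'c'  n5⇒n6  emit P0@[24:29]
[30] read 'a'  n6⇒n17 ·f  emit P4@[28:30]
[31] read 'd'  n17⇒n2 ·f
[32] read 'a'  n2⇒n7
[33] read 'b'  n7⇒n8
[34] read 'b'  n8⇒n9  emit P1@[30:34],P3@[33:34]
[35] read 'd'  n9⇒n10 ·f
[36] read 'a'  n10⇒n1 ·f
[37] read 'a'  n1⇒n1 ·f
[38] read 'c'  n1⇒n16
[39] read 'a'  n16⇒n17  emit P4@[37:39]
[40] read 'a'  n17⇒n1 ·f

Matches: [[10,6],[12,3],[13,3],[17,3],[22,5],[22,6],[27,6],[29,0],[30,4],[34,1],[34,3],[39,4]]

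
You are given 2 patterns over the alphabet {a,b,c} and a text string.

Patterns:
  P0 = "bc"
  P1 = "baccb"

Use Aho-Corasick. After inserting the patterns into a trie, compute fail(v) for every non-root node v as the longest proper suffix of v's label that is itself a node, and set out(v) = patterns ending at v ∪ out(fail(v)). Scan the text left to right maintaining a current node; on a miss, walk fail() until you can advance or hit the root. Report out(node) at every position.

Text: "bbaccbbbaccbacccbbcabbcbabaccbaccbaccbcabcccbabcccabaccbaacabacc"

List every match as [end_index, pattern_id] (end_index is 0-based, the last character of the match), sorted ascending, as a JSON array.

Build:
Trie nodes:
  0='ε' goto b→1
  1='b' goto a→3 c→2
  2='bc' goto ·  ←P0
  3='ba' goto c→4
  4='bac' goto c→5
  5='bacc' goto b→6
  6='baccb' goto ·  ←P1

Failure links (BFS by depth):
  n1('b'): parent n0 fail=0; on 'b' 0 → fail=0;  out ∅∪∅=∅
  n2('bc'): parent n1 fail=0; on 'c' 0 → fail=0;  out {0}∪∅={0}
  n3('ba'): parent n1 fail=0; on 'a' 0 → fail=0;  out ∅∪∅=∅
  n4('bac'): parent n3 fail=0; on 'c' 0 → fail=0;  out ∅∪∅=∅
  n5('bacc'): parent n4 fail=0; on 'c' 0 → fail=0;  out ∅∪∅=∅
  n6('baccb'): parent n5 fail=0; on 'b' 0 → fail=1;  out {1}∪∅={1}

Scan:
[0] read 'b'  n0⇒n1
[1] read 'b'  n1⇒n1 (fail-walked)
[2] read 'a'  n1⇒n3
[3] read 'c'  n3⇒n4
[4] read 'c'  n4⇒n5
[5] read 'b'  n5⇒n6  → match P1@[1:5]
[6] read 'b'  n6⇒n1 (fail-walked)
[7] read 'b'  n1⇒n1 (fail-walked)
[8] read 'a'  n1⇒n3
[9] read 'c'  n3⇒n4
[10] read 'c'  n4⇒n5
[11] read 'b'  n5⇒n6  → match P1@[7:11]
[12] read 'a'  n6⇒n3 (fail-walked)
[13] read 'c'  n3⇒n4
[14] read 'c'  n4⇒n5
[15] read 'c'  n5⇒n0 (fail-walked)
[16] read 'b'  n0⇒n1
[17] read 'b'  n1⇒n1 (fail-walked)
[18] read 'c'  n1⇒n2  → match P0@[17:18]
[19] read 'a'  n2⇒n0 (fail-walked)
[20] read 'b'  n0⇒n1
[21] read 'b'  n1⇒n1 (fail-walked)
[22] read 'c'  n1⇒n2  → match P0@[21:22]
[23] read 'b'  n2⇒n1 (fail-walked)
[24] read 'a'  n1⇒n3
[25] read 'b'  n3⇒n1 (fail-walked)
[26] read 'a'  n1⇒n3
[27] read 'c'  n3⇒n4
[28] read 'c'  n4⇒n5
[29] read 'b'  n5⇒n6  → match P1@[25:29]
[30] read 'a'  n6⇒n3 (fail-walked)
[31] read 'c'  n3⇒n4
[32] read 'c'  n4⇒n5
[33] read 'b'  n5⇒n6  → match P1@[29:33]
[34] read 'a'  n6⇒n3 (fail-walked)
[35] read 'c'  n3⇒n4
[36] read 'c'  n4⇒n5
[37] read 'b'  n5⇒n6  → match P1@[33:37]
[38] read 'c'  n6⇒n2 (fail-walked)  → match P0@[37:38]
[39] read 'a'  n2⇒n0 (fail-walked)
[40] read 'b'  n0⇒n1
[41] read 'c'  n1⇒n2  → match P0@[40:41]
[42] read 'c'  n2⇒n0 (fail-walked)
[43] read 'c'  n0⇒n0
[44] read 'b'  n0⇒n1
[45] read 'a'  n1⇒n3
[46] read 'b'  n3⇒n1 (fail-walked)
[47] read 'c'  n1⇒n2  → match P0@[46:47]
[48] read 'c'  n2⇒n0 (fail-walked)
[49] read 'c'  n0⇒n0
[50] read 'a'  n0⇒n0
[51] read 'b'  n0⇒n1
[52] read 'a'  n1⇒n3
[53] read 'c'  n3⇒n4
[54] read 'c'  n4⇒n5
[55] read 'b'  n5⇒n6  → match P1@[51:55]
[56] read 'a'  n6⇒n3 (fail-walked)
[57] read 'a'  n3⇒n0 (fail-walked)
[58] read 'c'  n0⇒n0
[59] read 'a'  n0⇒n0
[60] read 'b'  n0⇒n1
[61] read 'a'  n1⇒n3
[62] read 'c'  n3⇒n4
[63] read 'c'  n4⇒n5

Result: [[5,1],[11,1],[18,0],[22,0],[29,1],[33,1],[37,1],[38,0],[41,0],[47,0],[55,1]]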